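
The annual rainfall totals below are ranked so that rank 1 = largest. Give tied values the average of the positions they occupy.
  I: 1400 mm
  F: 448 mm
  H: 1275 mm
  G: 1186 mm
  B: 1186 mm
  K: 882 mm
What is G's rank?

3.5

Sorted (descending): 1400, 1275, 1186, 1186, 882, 448
The 2 values of 1186 occupy positions 3–4 → average rank (3+4)/2 = 3.5.
G has value 1186 mm → rank 3.5.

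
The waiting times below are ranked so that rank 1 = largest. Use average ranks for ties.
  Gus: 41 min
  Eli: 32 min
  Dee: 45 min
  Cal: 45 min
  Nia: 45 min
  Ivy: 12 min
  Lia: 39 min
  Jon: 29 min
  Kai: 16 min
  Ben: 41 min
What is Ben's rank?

Sorted (descending): 45, 45, 45, 41, 41, 39, 32, 29, 16, 12
The 3 values of 45 occupy positions 1–3 → average rank 2.
The 2 values of 41 occupy positions 4–5 → average rank (4+5)/2 = 4.5.
Ben has value 41 min → rank 4.5.

4.5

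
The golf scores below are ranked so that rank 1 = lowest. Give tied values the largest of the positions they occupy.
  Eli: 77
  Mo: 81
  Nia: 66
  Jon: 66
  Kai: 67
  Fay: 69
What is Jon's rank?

2

Sorted (ascending): 66, 66, 67, 69, 77, 81
The 2 values of 66 occupy positions 1–2 → each gets rank 2.
Jon has value 66 → rank 2.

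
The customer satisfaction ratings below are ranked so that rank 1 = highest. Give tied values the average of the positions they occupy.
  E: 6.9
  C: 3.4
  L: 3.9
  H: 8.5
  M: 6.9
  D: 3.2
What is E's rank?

2.5

Sorted (descending): 8.5, 6.9, 6.9, 3.9, 3.4, 3.2
The 2 values of 6.9 occupy positions 2–3 → average rank (2+3)/2 = 2.5.
E has value 6.9 → rank 2.5.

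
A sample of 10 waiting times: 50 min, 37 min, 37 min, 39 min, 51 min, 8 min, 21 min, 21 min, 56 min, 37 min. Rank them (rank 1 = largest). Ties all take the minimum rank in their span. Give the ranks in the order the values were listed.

3, 5, 5, 4, 2, 10, 8, 8, 1, 5

Sorted (descending): 56, 51, 50, 39, 37, 37, 37, 21, 21, 8
The 3 values of 37 occupy positions 5–7 → each gets rank 5.
The 2 values of 21 occupy positions 8–9 → each gets rank 8.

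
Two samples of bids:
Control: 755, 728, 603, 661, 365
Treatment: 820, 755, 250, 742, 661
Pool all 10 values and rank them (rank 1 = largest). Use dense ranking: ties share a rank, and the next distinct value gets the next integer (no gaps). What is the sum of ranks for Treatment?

Sorted (descending): 820, 755, 755, 742, 728, 661, 661, 603, 365, 250
The 2 values of 755 share dense rank 2.
The 2 values of 661 share dense rank 5.
Remaining distinct values take the next consecutive integers.
Treatment values → pooled ranks: 820→1, 755→2, 250→8, 742→3, 661→5
Rank sum = 1 + 2 + 8 + 3 + 5 = 19

19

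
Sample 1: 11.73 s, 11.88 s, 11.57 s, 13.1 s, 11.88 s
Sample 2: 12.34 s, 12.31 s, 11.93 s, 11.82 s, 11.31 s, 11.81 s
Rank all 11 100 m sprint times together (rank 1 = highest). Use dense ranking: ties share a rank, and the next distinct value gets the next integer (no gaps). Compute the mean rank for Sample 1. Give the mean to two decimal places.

Sorted (descending): 13.1, 12.34, 12.31, 11.93, 11.88, 11.88, 11.82, 11.81, 11.73, 11.57, 11.31
The 2 values of 11.88 share dense rank 5.
Remaining distinct values take the next consecutive integers.
Sample 1 values → pooled ranks: 11.73→8, 11.88→5, 11.57→9, 13.1→1, 11.88→5
Mean rank = (8 + 5 + 9 + 1 + 5) / 5 = 5.60

5.60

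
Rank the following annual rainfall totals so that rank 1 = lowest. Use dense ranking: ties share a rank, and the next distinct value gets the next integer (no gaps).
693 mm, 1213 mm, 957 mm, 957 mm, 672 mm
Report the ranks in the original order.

Sorted (ascending): 672, 693, 957, 957, 1213
The 2 values of 957 share dense rank 3.
Remaining distinct values take the next consecutive integers.

2, 4, 3, 3, 1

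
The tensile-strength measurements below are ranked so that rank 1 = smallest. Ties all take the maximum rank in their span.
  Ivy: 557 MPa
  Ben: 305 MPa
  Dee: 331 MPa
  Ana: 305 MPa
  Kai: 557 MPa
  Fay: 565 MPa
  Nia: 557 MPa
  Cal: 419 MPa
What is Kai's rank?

7

Sorted (ascending): 305, 305, 331, 419, 557, 557, 557, 565
The 2 values of 305 occupy positions 1–2 → each gets rank 2.
The 3 values of 557 occupy positions 5–7 → each gets rank 7.
Kai has value 557 MPa → rank 7.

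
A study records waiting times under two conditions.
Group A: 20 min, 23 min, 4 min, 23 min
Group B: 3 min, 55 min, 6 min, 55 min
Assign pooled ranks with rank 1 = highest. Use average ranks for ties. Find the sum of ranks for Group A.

Sorted (descending): 55, 55, 23, 23, 20, 6, 4, 3
The 2 values of 55 occupy positions 1–2 → average rank (1+2)/2 = 1.5.
The 2 values of 23 occupy positions 3–4 → average rank (3+4)/2 = 3.5.
Group A values → pooled ranks: 20→5, 23→3.5, 4→7, 23→3.5
Rank sum = 5 + 3.5 + 7 + 3.5 = 19

19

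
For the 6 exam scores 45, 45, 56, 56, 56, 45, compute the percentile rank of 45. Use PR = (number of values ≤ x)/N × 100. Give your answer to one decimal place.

N = 6.
Strictly below 45: 0. Equal to 45: 3.
PR = 3/6 × 100 = 50.0

50.0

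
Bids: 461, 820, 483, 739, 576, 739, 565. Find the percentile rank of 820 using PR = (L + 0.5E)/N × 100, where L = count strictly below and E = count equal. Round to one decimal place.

92.9

N = 7.
Strictly below 820: 6. Equal to 820: 1.
PR = (6 + 0.5·1)/7 × 100 = 92.9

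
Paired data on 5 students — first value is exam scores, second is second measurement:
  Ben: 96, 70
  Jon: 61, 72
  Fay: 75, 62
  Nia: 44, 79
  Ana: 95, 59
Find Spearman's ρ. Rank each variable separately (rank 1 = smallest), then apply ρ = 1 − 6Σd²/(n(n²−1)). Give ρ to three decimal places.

-0.700

Ranks of variable 1: 5, 2, 3, 1, 4
Ranks of variable 2: 3, 4, 2, 5, 1
d = r₁ − r₂: 2, -2, 1, -4, 3
d²: 4, 4, 1, 16, 9; Σd² = 34
ρ = 1 − 6·34/(5·24) = 1 − 204/120 = -0.700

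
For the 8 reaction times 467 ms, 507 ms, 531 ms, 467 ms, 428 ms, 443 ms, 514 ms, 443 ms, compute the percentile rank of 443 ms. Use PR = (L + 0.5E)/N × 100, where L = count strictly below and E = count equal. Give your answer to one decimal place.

N = 8.
Strictly below 443: 1. Equal to 443: 2.
PR = (1 + 0.5·2)/8 × 100 = 25.0

25.0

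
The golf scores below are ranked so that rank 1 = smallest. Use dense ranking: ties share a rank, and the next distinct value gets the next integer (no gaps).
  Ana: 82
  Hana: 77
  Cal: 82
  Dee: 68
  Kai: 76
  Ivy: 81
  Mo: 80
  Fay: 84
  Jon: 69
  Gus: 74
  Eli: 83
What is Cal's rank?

8

Sorted (ascending): 68, 69, 74, 76, 77, 80, 81, 82, 82, 83, 84
The 2 values of 82 share dense rank 8.
Remaining distinct values take the next consecutive integers.
Cal has value 82 → rank 8.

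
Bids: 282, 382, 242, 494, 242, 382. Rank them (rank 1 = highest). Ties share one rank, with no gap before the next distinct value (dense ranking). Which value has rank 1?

Sorted (descending): 494, 382, 382, 282, 242, 242
The 2 values of 382 share dense rank 2.
The 2 values of 242 share dense rank 4.
Remaining distinct values take the next consecutive integers.
Rank 1 → value 494.

494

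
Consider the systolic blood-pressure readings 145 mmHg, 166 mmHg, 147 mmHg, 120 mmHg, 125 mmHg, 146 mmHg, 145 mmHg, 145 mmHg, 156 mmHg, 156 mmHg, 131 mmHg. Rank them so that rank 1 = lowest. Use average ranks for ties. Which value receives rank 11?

166

Sorted (ascending): 120, 125, 131, 145, 145, 145, 146, 147, 156, 156, 166
The 3 values of 145 occupy positions 4–6 → average rank 5.
The 2 values of 156 occupy positions 9–10 → average rank (9+10)/2 = 9.5.
Rank 11 → value 166.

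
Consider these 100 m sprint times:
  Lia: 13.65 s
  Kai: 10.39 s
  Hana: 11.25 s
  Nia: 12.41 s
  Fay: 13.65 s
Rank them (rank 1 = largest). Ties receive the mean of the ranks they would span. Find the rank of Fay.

Sorted (descending): 13.65, 13.65, 12.41, 11.25, 10.39
The 2 values of 13.65 occupy positions 1–2 → average rank (1+2)/2 = 1.5.
Fay has value 13.65 s → rank 1.5.

1.5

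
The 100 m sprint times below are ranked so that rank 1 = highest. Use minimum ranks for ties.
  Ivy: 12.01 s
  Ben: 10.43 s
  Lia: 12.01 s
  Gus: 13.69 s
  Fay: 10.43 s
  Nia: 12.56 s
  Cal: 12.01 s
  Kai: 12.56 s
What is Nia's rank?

2

Sorted (descending): 13.69, 12.56, 12.56, 12.01, 12.01, 12.01, 10.43, 10.43
The 2 values of 12.56 occupy positions 2–3 → each gets rank 2.
The 3 values of 12.01 occupy positions 4–6 → each gets rank 4.
The 2 values of 10.43 occupy positions 7–8 → each gets rank 7.
Nia has value 12.56 s → rank 2.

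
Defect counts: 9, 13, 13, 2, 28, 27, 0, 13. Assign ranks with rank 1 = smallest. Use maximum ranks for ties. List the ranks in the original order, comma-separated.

Sorted (ascending): 0, 2, 9, 13, 13, 13, 27, 28
The 3 values of 13 occupy positions 4–6 → each gets rank 6.

3, 6, 6, 2, 8, 7, 1, 6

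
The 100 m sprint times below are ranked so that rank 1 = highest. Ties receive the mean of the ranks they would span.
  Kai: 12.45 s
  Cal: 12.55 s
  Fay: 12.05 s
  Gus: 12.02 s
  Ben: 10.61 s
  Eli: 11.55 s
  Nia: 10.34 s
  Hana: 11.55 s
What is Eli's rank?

5.5

Sorted (descending): 12.55, 12.45, 12.05, 12.02, 11.55, 11.55, 10.61, 10.34
The 2 values of 11.55 occupy positions 5–6 → average rank (5+6)/2 = 5.5.
Eli has value 11.55 s → rank 5.5.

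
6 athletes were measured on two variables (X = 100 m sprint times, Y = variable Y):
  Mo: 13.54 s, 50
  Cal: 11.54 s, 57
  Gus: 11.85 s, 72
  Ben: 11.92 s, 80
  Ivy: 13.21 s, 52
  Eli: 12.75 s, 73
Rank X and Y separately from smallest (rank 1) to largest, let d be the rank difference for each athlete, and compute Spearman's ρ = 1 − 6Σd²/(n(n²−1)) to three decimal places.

Ranks of variable 1: 6, 1, 2, 3, 5, 4
Ranks of variable 2: 1, 3, 4, 6, 2, 5
d = r₁ − r₂: 5, -2, -2, -3, 3, -1
d²: 25, 4, 4, 9, 9, 1; Σd² = 52
ρ = 1 − 6·52/(6·35) = 1 − 312/210 = -0.486

-0.486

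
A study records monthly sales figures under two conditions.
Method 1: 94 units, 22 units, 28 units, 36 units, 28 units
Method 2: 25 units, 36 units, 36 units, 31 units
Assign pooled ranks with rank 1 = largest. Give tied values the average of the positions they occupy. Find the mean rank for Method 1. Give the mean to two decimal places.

5.20

Sorted (descending): 94, 36, 36, 36, 31, 28, 28, 25, 22
The 3 values of 36 occupy positions 2–4 → average rank 3.
The 2 values of 28 occupy positions 6–7 → average rank (6+7)/2 = 6.5.
Method 1 values → pooled ranks: 94→1, 22→9, 28→6.5, 36→3, 28→6.5
Mean rank = (1 + 9 + 6.5 + 3 + 6.5) / 5 = 5.20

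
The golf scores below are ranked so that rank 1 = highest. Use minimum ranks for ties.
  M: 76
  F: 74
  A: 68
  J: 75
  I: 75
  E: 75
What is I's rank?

Sorted (descending): 76, 75, 75, 75, 74, 68
The 3 values of 75 occupy positions 2–4 → each gets rank 2.
I has value 75 → rank 2.

2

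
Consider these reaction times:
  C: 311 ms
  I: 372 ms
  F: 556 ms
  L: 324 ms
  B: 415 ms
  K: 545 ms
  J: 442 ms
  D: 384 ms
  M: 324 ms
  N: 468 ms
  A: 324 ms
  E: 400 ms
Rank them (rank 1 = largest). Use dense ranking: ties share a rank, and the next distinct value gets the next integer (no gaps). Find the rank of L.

Sorted (descending): 556, 545, 468, 442, 415, 400, 384, 372, 324, 324, 324, 311
The 3 values of 324 share dense rank 9.
Remaining distinct values take the next consecutive integers.
L has value 324 ms → rank 9.

9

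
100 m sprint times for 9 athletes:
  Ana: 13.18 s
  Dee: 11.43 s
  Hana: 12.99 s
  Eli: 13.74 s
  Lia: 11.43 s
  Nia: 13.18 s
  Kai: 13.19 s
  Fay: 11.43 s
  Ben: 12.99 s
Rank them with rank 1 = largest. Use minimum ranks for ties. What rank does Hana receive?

Sorted (descending): 13.74, 13.19, 13.18, 13.18, 12.99, 12.99, 11.43, 11.43, 11.43
The 2 values of 13.18 occupy positions 3–4 → each gets rank 3.
The 2 values of 12.99 occupy positions 5–6 → each gets rank 5.
The 3 values of 11.43 occupy positions 7–9 → each gets rank 7.
Hana has value 12.99 s → rank 5.

5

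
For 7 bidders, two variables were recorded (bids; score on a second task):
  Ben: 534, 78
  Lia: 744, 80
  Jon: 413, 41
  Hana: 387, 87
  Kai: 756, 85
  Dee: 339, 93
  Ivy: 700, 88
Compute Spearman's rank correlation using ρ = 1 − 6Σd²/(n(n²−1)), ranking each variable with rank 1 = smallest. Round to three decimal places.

-0.286

Ranks of variable 1: 4, 6, 3, 2, 7, 1, 5
Ranks of variable 2: 2, 3, 1, 5, 4, 7, 6
d = r₁ − r₂: 2, 3, 2, -3, 3, -6, -1
d²: 4, 9, 4, 9, 9, 36, 1; Σd² = 72
ρ = 1 − 6·72/(7·48) = 1 − 432/336 = -0.286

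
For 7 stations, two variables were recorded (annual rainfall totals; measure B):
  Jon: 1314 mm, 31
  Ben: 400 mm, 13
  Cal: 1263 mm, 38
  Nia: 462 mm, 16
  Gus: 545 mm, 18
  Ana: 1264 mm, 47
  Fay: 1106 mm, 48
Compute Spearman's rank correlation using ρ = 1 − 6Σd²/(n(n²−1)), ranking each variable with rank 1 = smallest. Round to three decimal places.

Ranks of variable 1: 7, 1, 5, 2, 3, 6, 4
Ranks of variable 2: 4, 1, 5, 2, 3, 6, 7
d = r₁ − r₂: 3, 0, 0, 0, 0, 0, -3
d²: 9, 0, 0, 0, 0, 0, 9; Σd² = 18
ρ = 1 − 6·18/(7·48) = 1 − 108/336 = 0.679

0.679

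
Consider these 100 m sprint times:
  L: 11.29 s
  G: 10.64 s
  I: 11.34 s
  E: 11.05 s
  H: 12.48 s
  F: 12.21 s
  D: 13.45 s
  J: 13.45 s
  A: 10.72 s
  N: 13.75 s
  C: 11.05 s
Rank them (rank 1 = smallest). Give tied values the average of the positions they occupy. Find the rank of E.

Sorted (ascending): 10.64, 10.72, 11.05, 11.05, 11.29, 11.34, 12.21, 12.48, 13.45, 13.45, 13.75
The 2 values of 11.05 occupy positions 3–4 → average rank (3+4)/2 = 3.5.
The 2 values of 13.45 occupy positions 9–10 → average rank (9+10)/2 = 9.5.
E has value 11.05 s → rank 3.5.

3.5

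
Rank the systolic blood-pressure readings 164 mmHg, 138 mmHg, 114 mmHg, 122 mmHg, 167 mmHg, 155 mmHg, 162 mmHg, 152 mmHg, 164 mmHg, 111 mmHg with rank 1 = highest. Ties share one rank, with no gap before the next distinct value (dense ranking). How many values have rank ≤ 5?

Sorted (descending): 167, 164, 164, 162, 155, 152, 138, 122, 114, 111
The 2 values of 164 share dense rank 2.
Remaining distinct values take the next consecutive integers.
Ranks ≤ 5: {1, 2, 2, 3, 4, 5} → 6 values.

6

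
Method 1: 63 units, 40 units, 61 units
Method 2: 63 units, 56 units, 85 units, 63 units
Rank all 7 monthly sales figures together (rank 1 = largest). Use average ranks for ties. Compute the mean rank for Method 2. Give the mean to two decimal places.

3.25

Sorted (descending): 85, 63, 63, 63, 61, 56, 40
The 3 values of 63 occupy positions 2–4 → average rank 3.
Method 2 values → pooled ranks: 63→3, 56→6, 85→1, 63→3
Mean rank = (3 + 6 + 1 + 3) / 4 = 3.25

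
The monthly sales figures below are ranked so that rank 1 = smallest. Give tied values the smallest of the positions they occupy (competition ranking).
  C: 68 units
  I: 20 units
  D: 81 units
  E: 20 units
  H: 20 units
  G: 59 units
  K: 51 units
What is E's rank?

1

Sorted (ascending): 20, 20, 20, 51, 59, 68, 81
The 3 values of 20 occupy positions 1–3 → each gets rank 1.
E has value 20 units → rank 1.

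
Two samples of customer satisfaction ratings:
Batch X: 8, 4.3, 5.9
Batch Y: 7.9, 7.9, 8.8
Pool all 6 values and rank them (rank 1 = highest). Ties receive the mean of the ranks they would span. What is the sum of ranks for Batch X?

13

Sorted (descending): 8.8, 8, 7.9, 7.9, 5.9, 4.3
The 2 values of 7.9 occupy positions 3–4 → average rank (3+4)/2 = 3.5.
Batch X values → pooled ranks: 8→2, 4.3→6, 5.9→5
Rank sum = 2 + 6 + 5 = 13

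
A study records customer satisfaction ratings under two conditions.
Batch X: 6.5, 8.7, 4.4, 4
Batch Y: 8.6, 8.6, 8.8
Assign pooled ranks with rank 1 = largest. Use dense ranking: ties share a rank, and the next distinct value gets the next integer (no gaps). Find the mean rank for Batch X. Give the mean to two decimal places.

4.25

Sorted (descending): 8.8, 8.7, 8.6, 8.6, 6.5, 4.4, 4
The 2 values of 8.6 share dense rank 3.
Remaining distinct values take the next consecutive integers.
Batch X values → pooled ranks: 6.5→4, 8.7→2, 4.4→5, 4→6
Mean rank = (4 + 2 + 5 + 6) / 4 = 4.25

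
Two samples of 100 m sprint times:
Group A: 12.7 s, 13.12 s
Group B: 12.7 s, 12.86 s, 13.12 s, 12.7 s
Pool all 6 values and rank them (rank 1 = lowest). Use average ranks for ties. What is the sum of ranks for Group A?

7.5

Sorted (ascending): 12.7, 12.7, 12.7, 12.86, 13.12, 13.12
The 3 values of 12.7 occupy positions 1–3 → average rank 2.
The 2 values of 13.12 occupy positions 5–6 → average rank (5+6)/2 = 5.5.
Group A values → pooled ranks: 12.7→2, 13.12→5.5
Rank sum = 2 + 5.5 = 7.5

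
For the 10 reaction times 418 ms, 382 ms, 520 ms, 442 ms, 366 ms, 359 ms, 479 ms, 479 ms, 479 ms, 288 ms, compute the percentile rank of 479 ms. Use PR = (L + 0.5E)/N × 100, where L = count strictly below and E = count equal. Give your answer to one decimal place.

N = 10.
Strictly below 479: 6. Equal to 479: 3.
PR = (6 + 0.5·3)/10 × 100 = 75.0

75.0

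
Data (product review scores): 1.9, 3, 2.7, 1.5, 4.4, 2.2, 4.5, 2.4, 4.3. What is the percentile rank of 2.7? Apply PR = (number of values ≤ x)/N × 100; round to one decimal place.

N = 9.
Strictly below 2.7: 4. Equal to 2.7: 1.
PR = 5/9 × 100 = 55.6

55.6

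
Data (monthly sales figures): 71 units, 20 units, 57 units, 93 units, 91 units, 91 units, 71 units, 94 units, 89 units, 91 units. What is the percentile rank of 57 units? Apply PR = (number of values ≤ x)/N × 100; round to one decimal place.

N = 10.
Strictly below 57: 1. Equal to 57: 1.
PR = 2/10 × 100 = 20.0

20.0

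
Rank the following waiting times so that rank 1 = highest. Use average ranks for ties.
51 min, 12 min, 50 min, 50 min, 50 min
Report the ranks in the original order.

1, 5, 3, 3, 3

Sorted (descending): 51, 50, 50, 50, 12
The 3 values of 50 occupy positions 2–4 → average rank 3.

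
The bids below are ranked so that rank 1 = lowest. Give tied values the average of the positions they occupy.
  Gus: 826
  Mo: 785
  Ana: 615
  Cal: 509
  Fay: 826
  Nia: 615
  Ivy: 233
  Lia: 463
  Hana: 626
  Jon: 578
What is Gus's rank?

9.5

Sorted (ascending): 233, 463, 509, 578, 615, 615, 626, 785, 826, 826
The 2 values of 615 occupy positions 5–6 → average rank (5+6)/2 = 5.5.
The 2 values of 826 occupy positions 9–10 → average rank (9+10)/2 = 9.5.
Gus has value 826 → rank 9.5.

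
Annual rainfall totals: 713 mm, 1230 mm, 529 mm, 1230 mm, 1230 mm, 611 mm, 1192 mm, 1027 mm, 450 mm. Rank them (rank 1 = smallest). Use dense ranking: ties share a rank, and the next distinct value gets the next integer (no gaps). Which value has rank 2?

529

Sorted (ascending): 450, 529, 611, 713, 1027, 1192, 1230, 1230, 1230
The 3 values of 1230 share dense rank 7.
Remaining distinct values take the next consecutive integers.
Rank 2 → value 529.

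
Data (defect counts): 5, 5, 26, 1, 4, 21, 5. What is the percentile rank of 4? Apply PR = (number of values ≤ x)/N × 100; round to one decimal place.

28.6

N = 7.
Strictly below 4: 1. Equal to 4: 1.
PR = 2/7 × 100 = 28.6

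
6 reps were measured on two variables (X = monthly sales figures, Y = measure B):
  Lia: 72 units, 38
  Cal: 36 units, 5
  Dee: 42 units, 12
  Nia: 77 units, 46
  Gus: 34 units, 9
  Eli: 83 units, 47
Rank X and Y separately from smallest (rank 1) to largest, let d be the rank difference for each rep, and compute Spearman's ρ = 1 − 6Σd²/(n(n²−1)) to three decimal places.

Ranks of variable 1: 4, 2, 3, 5, 1, 6
Ranks of variable 2: 4, 1, 3, 5, 2, 6
d = r₁ − r₂: 0, 1, 0, 0, -1, 0
d²: 0, 1, 0, 0, 1, 0; Σd² = 2
ρ = 1 − 6·2/(6·35) = 1 − 12/210 = 0.943

0.943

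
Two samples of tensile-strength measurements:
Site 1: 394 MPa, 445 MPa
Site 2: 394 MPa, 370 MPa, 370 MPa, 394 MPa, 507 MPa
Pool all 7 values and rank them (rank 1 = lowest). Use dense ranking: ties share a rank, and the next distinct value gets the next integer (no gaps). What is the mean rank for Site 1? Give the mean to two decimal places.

Sorted (ascending): 370, 370, 394, 394, 394, 445, 507
The 2 values of 370 share dense rank 1.
The 3 values of 394 share dense rank 2.
Remaining distinct values take the next consecutive integers.
Site 1 values → pooled ranks: 394→2, 445→3
Mean rank = (2 + 3) / 2 = 2.50

2.50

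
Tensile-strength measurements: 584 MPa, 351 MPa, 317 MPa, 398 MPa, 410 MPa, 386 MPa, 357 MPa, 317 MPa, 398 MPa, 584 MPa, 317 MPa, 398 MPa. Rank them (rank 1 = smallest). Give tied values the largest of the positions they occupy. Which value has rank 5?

357

Sorted (ascending): 317, 317, 317, 351, 357, 386, 398, 398, 398, 410, 584, 584
The 3 values of 317 occupy positions 1–3 → each gets rank 3.
The 3 values of 398 occupy positions 7–9 → each gets rank 9.
The 2 values of 584 occupy positions 11–12 → each gets rank 12.
Rank 5 → value 357.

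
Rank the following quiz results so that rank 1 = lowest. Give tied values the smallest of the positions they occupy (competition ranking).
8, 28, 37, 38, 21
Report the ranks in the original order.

Sorted (ascending): 8, 21, 28, 37, 38
No ties — each value takes its position as its rank.

1, 3, 4, 5, 2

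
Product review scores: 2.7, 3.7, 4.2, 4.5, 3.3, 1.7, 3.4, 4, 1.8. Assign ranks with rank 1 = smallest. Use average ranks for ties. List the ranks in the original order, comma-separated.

Sorted (ascending): 1.7, 1.8, 2.7, 3.3, 3.4, 3.7, 4, 4.2, 4.5
No ties — each value takes its position as its rank.

3, 6, 8, 9, 4, 1, 5, 7, 2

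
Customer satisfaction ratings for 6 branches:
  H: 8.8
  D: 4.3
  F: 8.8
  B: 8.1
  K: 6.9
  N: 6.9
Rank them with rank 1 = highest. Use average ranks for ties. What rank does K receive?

4.5

Sorted (descending): 8.8, 8.8, 8.1, 6.9, 6.9, 4.3
The 2 values of 8.8 occupy positions 1–2 → average rank (1+2)/2 = 1.5.
The 2 values of 6.9 occupy positions 4–5 → average rank (4+5)/2 = 4.5.
K has value 6.9 → rank 4.5.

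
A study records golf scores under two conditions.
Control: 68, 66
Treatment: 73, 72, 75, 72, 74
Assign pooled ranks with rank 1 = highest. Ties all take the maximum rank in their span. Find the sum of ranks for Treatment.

Sorted (descending): 75, 74, 73, 72, 72, 68, 66
The 2 values of 72 occupy positions 4–5 → each gets rank 5.
Treatment values → pooled ranks: 73→3, 72→5, 75→1, 72→5, 74→2
Rank sum = 3 + 5 + 1 + 5 + 2 = 16

16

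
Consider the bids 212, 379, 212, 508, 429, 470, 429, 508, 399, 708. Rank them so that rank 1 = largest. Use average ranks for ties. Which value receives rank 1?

Sorted (descending): 708, 508, 508, 470, 429, 429, 399, 379, 212, 212
The 2 values of 508 occupy positions 2–3 → average rank (2+3)/2 = 2.5.
The 2 values of 429 occupy positions 5–6 → average rank (5+6)/2 = 5.5.
The 2 values of 212 occupy positions 9–10 → average rank (9+10)/2 = 9.5.
Rank 1 → value 708.

708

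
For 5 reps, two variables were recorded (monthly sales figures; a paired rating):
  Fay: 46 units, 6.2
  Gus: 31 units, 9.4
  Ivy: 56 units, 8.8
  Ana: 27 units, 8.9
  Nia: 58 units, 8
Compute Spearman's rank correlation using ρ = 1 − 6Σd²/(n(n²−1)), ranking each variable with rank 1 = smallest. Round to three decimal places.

-0.600

Ranks of variable 1: 3, 2, 4, 1, 5
Ranks of variable 2: 1, 5, 3, 4, 2
d = r₁ − r₂: 2, -3, 1, -3, 3
d²: 4, 9, 1, 9, 9; Σd² = 32
ρ = 1 − 6·32/(5·24) = 1 − 192/120 = -0.600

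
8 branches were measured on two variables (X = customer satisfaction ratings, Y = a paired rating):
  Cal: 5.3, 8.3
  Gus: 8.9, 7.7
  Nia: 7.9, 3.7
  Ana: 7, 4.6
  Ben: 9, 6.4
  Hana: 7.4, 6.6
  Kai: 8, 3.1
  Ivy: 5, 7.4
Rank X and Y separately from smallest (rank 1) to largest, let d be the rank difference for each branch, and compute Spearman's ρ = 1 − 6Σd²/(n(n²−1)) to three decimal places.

Ranks of variable 1: 2, 7, 5, 3, 8, 4, 6, 1
Ranks of variable 2: 8, 7, 2, 3, 4, 5, 1, 6
d = r₁ − r₂: -6, 0, 3, 0, 4, -1, 5, -5
d²: 36, 0, 9, 0, 16, 1, 25, 25; Σd² = 112
ρ = 1 − 6·112/(8·63) = 1 − 672/504 = -0.333

-0.333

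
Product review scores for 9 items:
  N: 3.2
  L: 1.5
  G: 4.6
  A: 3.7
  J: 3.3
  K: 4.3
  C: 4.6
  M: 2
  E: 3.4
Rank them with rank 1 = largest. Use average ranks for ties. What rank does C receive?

Sorted (descending): 4.6, 4.6, 4.3, 3.7, 3.4, 3.3, 3.2, 2, 1.5
The 2 values of 4.6 occupy positions 1–2 → average rank (1+2)/2 = 1.5.
C has value 4.6 → rank 1.5.

1.5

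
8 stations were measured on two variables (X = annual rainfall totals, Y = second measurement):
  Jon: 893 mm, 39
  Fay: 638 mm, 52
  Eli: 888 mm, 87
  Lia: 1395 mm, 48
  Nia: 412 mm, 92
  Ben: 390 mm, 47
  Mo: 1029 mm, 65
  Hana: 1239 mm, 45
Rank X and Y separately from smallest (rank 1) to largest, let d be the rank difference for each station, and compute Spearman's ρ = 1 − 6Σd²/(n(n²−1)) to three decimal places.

-0.310

Ranks of variable 1: 5, 3, 4, 8, 2, 1, 6, 7
Ranks of variable 2: 1, 5, 7, 4, 8, 3, 6, 2
d = r₁ − r₂: 4, -2, -3, 4, -6, -2, 0, 5
d²: 16, 4, 9, 16, 36, 4, 0, 25; Σd² = 110
ρ = 1 − 6·110/(8·63) = 1 − 660/504 = -0.310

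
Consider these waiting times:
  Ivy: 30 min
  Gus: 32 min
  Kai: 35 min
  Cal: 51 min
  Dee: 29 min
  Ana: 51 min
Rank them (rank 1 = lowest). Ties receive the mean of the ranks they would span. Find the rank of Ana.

5.5

Sorted (ascending): 29, 30, 32, 35, 51, 51
The 2 values of 51 occupy positions 5–6 → average rank (5+6)/2 = 5.5.
Ana has value 51 min → rank 5.5.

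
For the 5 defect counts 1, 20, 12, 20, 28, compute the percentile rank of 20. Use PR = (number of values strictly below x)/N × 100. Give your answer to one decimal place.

N = 5.
Strictly below 20: 2. Equal to 20: 2.
PR = 2/5 × 100 = 40.0

40.0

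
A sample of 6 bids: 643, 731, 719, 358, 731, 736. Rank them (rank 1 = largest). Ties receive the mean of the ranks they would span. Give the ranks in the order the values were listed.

5, 2.5, 4, 6, 2.5, 1

Sorted (descending): 736, 731, 731, 719, 643, 358
The 2 values of 731 occupy positions 2–3 → average rank (2+3)/2 = 2.5.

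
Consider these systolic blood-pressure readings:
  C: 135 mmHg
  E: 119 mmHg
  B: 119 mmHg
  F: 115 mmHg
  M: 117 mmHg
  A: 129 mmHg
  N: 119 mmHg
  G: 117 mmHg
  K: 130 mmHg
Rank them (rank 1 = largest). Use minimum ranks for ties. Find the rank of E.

4

Sorted (descending): 135, 130, 129, 119, 119, 119, 117, 117, 115
The 3 values of 119 occupy positions 4–6 → each gets rank 4.
The 2 values of 117 occupy positions 7–8 → each gets rank 7.
E has value 119 mmHg → rank 4.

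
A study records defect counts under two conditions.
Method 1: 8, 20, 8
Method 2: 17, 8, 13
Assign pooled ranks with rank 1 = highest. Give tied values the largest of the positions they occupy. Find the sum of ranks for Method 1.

13

Sorted (descending): 20, 17, 13, 8, 8, 8
The 3 values of 8 occupy positions 4–6 → each gets rank 6.
Method 1 values → pooled ranks: 8→6, 20→1, 8→6
Rank sum = 6 + 1 + 6 = 13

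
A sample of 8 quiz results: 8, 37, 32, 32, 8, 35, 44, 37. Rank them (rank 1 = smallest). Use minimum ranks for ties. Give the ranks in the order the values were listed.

Sorted (ascending): 8, 8, 32, 32, 35, 37, 37, 44
The 2 values of 8 occupy positions 1–2 → each gets rank 1.
The 2 values of 32 occupy positions 3–4 → each gets rank 3.
The 2 values of 37 occupy positions 6–7 → each gets rank 6.

1, 6, 3, 3, 1, 5, 8, 6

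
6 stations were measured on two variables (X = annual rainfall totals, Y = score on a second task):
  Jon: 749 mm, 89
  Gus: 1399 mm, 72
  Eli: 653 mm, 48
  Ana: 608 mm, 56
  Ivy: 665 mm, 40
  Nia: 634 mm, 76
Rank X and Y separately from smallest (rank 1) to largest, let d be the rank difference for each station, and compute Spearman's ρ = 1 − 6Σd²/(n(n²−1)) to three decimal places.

0.200

Ranks of variable 1: 5, 6, 3, 1, 4, 2
Ranks of variable 2: 6, 4, 2, 3, 1, 5
d = r₁ − r₂: -1, 2, 1, -2, 3, -3
d²: 1, 4, 1, 4, 9, 9; Σd² = 28
ρ = 1 − 6·28/(6·35) = 1 − 168/210 = 0.200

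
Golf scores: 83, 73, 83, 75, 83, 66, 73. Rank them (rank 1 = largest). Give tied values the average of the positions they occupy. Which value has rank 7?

Sorted (descending): 83, 83, 83, 75, 73, 73, 66
The 3 values of 83 occupy positions 1–3 → average rank 2.
The 2 values of 73 occupy positions 5–6 → average rank (5+6)/2 = 5.5.
Rank 7 → value 66.

66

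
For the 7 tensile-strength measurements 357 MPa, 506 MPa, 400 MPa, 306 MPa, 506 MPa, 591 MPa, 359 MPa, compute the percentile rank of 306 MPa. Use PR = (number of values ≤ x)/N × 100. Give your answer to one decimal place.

N = 7.
Strictly below 306: 0. Equal to 306: 1.
PR = 1/7 × 100 = 14.3

14.3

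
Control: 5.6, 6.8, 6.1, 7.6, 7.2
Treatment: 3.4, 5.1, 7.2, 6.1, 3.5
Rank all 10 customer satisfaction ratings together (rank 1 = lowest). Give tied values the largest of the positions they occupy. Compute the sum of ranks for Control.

Sorted (ascending): 3.4, 3.5, 5.1, 5.6, 6.1, 6.1, 6.8, 7.2, 7.2, 7.6
The 2 values of 6.1 occupy positions 5–6 → each gets rank 6.
The 2 values of 7.2 occupy positions 8–9 → each gets rank 9.
Control values → pooled ranks: 5.6→4, 6.8→7, 6.1→6, 7.6→10, 7.2→9
Rank sum = 4 + 7 + 6 + 10 + 9 = 36

36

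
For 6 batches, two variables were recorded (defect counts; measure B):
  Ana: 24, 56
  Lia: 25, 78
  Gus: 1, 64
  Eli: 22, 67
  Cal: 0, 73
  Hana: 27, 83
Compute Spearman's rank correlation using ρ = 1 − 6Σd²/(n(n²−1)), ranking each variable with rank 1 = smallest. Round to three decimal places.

0.486

Ranks of variable 1: 4, 5, 2, 3, 1, 6
Ranks of variable 2: 1, 5, 2, 3, 4, 6
d = r₁ − r₂: 3, 0, 0, 0, -3, 0
d²: 9, 0, 0, 0, 9, 0; Σd² = 18
ρ = 1 − 6·18/(6·35) = 1 − 108/210 = 0.486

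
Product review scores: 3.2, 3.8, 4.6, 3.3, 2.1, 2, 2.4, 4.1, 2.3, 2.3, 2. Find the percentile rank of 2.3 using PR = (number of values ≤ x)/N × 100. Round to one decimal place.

N = 11.
Strictly below 2.3: 3. Equal to 2.3: 2.
PR = 5/11 × 100 = 45.5

45.5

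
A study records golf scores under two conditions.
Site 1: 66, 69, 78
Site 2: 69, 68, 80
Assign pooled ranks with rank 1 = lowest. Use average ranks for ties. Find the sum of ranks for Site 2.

11.5

Sorted (ascending): 66, 68, 69, 69, 78, 80
The 2 values of 69 occupy positions 3–4 → average rank (3+4)/2 = 3.5.
Site 2 values → pooled ranks: 69→3.5, 68→2, 80→6
Rank sum = 3.5 + 2 + 6 = 11.5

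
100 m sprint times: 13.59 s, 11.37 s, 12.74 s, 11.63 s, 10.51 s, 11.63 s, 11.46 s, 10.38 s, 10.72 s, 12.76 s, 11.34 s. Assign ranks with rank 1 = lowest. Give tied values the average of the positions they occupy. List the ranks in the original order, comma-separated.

11, 5, 9, 7.5, 2, 7.5, 6, 1, 3, 10, 4

Sorted (ascending): 10.38, 10.51, 10.72, 11.34, 11.37, 11.46, 11.63, 11.63, 12.74, 12.76, 13.59
The 2 values of 11.63 occupy positions 7–8 → average rank (7+8)/2 = 7.5.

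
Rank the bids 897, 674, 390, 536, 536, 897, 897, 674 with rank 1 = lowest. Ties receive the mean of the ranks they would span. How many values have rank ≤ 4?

Sorted (ascending): 390, 536, 536, 674, 674, 897, 897, 897
The 2 values of 536 occupy positions 2–3 → average rank (2+3)/2 = 2.5.
The 2 values of 674 occupy positions 4–5 → average rank (4+5)/2 = 4.5.
The 3 values of 897 occupy positions 6–8 → average rank 7.
Ranks ≤ 4: {1, 2.5, 2.5} → 3 values.

3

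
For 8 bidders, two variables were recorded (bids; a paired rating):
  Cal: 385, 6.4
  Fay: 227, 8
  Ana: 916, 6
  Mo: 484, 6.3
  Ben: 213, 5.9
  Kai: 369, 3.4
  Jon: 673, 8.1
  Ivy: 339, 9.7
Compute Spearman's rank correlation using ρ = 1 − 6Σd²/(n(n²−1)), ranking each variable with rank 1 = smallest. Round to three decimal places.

0.048

Ranks of variable 1: 5, 2, 8, 6, 1, 4, 7, 3
Ranks of variable 2: 5, 6, 3, 4, 2, 1, 7, 8
d = r₁ − r₂: 0, -4, 5, 2, -1, 3, 0, -5
d²: 0, 16, 25, 4, 1, 9, 0, 25; Σd² = 80
ρ = 1 − 6·80/(8·63) = 1 − 480/504 = 0.048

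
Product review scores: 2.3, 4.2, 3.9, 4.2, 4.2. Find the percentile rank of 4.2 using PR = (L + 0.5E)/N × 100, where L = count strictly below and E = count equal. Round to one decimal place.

N = 5.
Strictly below 4.2: 2. Equal to 4.2: 3.
PR = (2 + 0.5·3)/5 × 100 = 70.0

70.0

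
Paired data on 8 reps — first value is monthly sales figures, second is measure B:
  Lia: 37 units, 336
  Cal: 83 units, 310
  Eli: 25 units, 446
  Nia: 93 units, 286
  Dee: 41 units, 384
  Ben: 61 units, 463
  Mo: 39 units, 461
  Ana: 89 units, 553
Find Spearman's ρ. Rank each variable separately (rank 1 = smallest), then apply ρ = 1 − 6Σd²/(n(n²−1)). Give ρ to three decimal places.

-0.143

Ranks of variable 1: 2, 6, 1, 8, 4, 5, 3, 7
Ranks of variable 2: 3, 2, 5, 1, 4, 7, 6, 8
d = r₁ − r₂: -1, 4, -4, 7, 0, -2, -3, -1
d²: 1, 16, 16, 49, 0, 4, 9, 1; Σd² = 96
ρ = 1 − 6·96/(8·63) = 1 − 576/504 = -0.143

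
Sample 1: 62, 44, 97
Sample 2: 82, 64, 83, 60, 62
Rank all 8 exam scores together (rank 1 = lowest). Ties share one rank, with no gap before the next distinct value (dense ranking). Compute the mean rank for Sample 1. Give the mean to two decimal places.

3.67

Sorted (ascending): 44, 60, 62, 62, 64, 82, 83, 97
The 2 values of 62 share dense rank 3.
Remaining distinct values take the next consecutive integers.
Sample 1 values → pooled ranks: 62→3, 44→1, 97→7
Mean rank = (3 + 1 + 7) / 3 = 3.67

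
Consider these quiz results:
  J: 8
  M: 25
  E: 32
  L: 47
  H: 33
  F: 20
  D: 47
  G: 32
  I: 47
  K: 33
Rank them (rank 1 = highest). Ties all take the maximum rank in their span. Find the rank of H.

5

Sorted (descending): 47, 47, 47, 33, 33, 32, 32, 25, 20, 8
The 3 values of 47 occupy positions 1–3 → each gets rank 3.
The 2 values of 33 occupy positions 4–5 → each gets rank 5.
The 2 values of 32 occupy positions 6–7 → each gets rank 7.
H has value 33 → rank 5.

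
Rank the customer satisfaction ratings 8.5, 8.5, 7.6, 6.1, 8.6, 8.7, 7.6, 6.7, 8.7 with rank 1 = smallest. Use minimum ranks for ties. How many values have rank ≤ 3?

Sorted (ascending): 6.1, 6.7, 7.6, 7.6, 8.5, 8.5, 8.6, 8.7, 8.7
The 2 values of 7.6 occupy positions 3–4 → each gets rank 3.
The 2 values of 8.5 occupy positions 5–6 → each gets rank 5.
The 2 values of 8.7 occupy positions 8–9 → each gets rank 8.
Ranks ≤ 3: {1, 2, 3, 3} → 4 values.

4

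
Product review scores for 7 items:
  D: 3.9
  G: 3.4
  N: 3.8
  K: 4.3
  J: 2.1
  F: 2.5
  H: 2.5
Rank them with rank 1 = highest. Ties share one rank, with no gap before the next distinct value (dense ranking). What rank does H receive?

Sorted (descending): 4.3, 3.9, 3.8, 3.4, 2.5, 2.5, 2.1
The 2 values of 2.5 share dense rank 5.
Remaining distinct values take the next consecutive integers.
H has value 2.5 → rank 5.

5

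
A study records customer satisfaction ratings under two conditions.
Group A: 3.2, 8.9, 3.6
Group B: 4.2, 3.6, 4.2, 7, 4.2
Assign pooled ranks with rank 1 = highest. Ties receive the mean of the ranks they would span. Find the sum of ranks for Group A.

Sorted (descending): 8.9, 7, 4.2, 4.2, 4.2, 3.6, 3.6, 3.2
The 3 values of 4.2 occupy positions 3–5 → average rank 4.
The 2 values of 3.6 occupy positions 6–7 → average rank (6+7)/2 = 6.5.
Group A values → pooled ranks: 3.2→8, 8.9→1, 3.6→6.5
Rank sum = 8 + 1 + 6.5 = 15.5

15.5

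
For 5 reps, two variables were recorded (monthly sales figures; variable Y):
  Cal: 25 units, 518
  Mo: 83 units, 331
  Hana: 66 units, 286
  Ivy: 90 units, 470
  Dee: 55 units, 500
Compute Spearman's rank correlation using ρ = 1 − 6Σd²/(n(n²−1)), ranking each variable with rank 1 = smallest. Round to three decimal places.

-0.600

Ranks of variable 1: 1, 4, 3, 5, 2
Ranks of variable 2: 5, 2, 1, 3, 4
d = r₁ − r₂: -4, 2, 2, 2, -2
d²: 16, 4, 4, 4, 4; Σd² = 32
ρ = 1 − 6·32/(5·24) = 1 − 192/120 = -0.600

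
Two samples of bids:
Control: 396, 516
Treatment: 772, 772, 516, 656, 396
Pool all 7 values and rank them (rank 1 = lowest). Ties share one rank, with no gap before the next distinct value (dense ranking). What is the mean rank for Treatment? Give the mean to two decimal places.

Sorted (ascending): 396, 396, 516, 516, 656, 772, 772
The 2 values of 396 share dense rank 1.
The 2 values of 516 share dense rank 2.
The 2 values of 772 share dense rank 4.
Remaining distinct values take the next consecutive integers.
Treatment values → pooled ranks: 772→4, 772→4, 516→2, 656→3, 396→1
Mean rank = (4 + 4 + 2 + 3 + 1) / 5 = 2.80

2.80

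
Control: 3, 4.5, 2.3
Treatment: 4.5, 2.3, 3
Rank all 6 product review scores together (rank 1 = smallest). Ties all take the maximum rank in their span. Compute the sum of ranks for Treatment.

12

Sorted (ascending): 2.3, 2.3, 3, 3, 4.5, 4.5
The 2 values of 2.3 occupy positions 1–2 → each gets rank 2.
The 2 values of 3 occupy positions 3–4 → each gets rank 4.
The 2 values of 4.5 occupy positions 5–6 → each gets rank 6.
Treatment values → pooled ranks: 4.5→6, 2.3→2, 3→4
Rank sum = 6 + 2 + 4 = 12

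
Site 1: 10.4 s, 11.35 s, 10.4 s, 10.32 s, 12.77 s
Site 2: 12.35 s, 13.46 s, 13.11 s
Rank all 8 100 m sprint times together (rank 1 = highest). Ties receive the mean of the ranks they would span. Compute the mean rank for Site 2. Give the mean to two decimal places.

2.33

Sorted (descending): 13.46, 13.11, 12.77, 12.35, 11.35, 10.4, 10.4, 10.32
The 2 values of 10.4 occupy positions 6–7 → average rank (6+7)/2 = 6.5.
Site 2 values → pooled ranks: 12.35→4, 13.46→1, 13.11→2
Mean rank = (4 + 1 + 2) / 3 = 2.33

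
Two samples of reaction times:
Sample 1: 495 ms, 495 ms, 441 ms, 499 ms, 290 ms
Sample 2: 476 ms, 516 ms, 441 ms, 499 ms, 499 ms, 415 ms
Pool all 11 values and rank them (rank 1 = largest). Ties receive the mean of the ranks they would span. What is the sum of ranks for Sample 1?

33.5

Sorted (descending): 516, 499, 499, 499, 495, 495, 476, 441, 441, 415, 290
The 3 values of 499 occupy positions 2–4 → average rank 3.
The 2 values of 495 occupy positions 5–6 → average rank (5+6)/2 = 5.5.
The 2 values of 441 occupy positions 8–9 → average rank (8+9)/2 = 8.5.
Sample 1 values → pooled ranks: 495→5.5, 495→5.5, 441→8.5, 499→3, 290→11
Rank sum = 5.5 + 5.5 + 8.5 + 3 + 11 = 33.5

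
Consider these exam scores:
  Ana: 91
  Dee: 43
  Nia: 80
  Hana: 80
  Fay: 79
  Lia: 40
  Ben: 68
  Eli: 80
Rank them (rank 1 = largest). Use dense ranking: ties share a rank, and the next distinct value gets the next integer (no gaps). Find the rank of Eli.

2

Sorted (descending): 91, 80, 80, 80, 79, 68, 43, 40
The 3 values of 80 share dense rank 2.
Remaining distinct values take the next consecutive integers.
Eli has value 80 → rank 2.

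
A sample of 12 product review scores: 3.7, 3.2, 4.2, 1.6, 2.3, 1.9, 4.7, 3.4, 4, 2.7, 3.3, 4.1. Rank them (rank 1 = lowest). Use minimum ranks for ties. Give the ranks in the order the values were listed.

8, 5, 11, 1, 3, 2, 12, 7, 9, 4, 6, 10

Sorted (ascending): 1.6, 1.9, 2.3, 2.7, 3.2, 3.3, 3.4, 3.7, 4, 4.1, 4.2, 4.7
No ties — each value takes its position as its rank.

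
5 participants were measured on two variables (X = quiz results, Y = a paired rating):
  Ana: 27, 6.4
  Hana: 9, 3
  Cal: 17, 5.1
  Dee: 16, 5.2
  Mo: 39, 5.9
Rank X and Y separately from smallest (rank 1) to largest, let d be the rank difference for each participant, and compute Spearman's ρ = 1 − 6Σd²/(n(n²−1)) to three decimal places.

0.800

Ranks of variable 1: 4, 1, 3, 2, 5
Ranks of variable 2: 5, 1, 2, 3, 4
d = r₁ − r₂: -1, 0, 1, -1, 1
d²: 1, 0, 1, 1, 1; Σd² = 4
ρ = 1 − 6·4/(5·24) = 1 − 24/120 = 0.800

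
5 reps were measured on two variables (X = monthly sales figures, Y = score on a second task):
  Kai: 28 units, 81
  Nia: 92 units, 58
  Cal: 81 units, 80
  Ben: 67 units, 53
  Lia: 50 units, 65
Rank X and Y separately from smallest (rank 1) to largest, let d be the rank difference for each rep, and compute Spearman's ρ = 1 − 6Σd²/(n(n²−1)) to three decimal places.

Ranks of variable 1: 1, 5, 4, 3, 2
Ranks of variable 2: 5, 2, 4, 1, 3
d = r₁ − r₂: -4, 3, 0, 2, -1
d²: 16, 9, 0, 4, 1; Σd² = 30
ρ = 1 − 6·30/(5·24) = 1 − 180/120 = -0.500

-0.500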